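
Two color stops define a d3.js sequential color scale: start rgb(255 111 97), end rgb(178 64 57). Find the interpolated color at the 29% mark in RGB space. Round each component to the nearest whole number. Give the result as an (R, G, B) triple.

29% corresponds to t = 0.29.
R = 255 + 0.29 × (178 − 255) = 255 + 0.29 × -77 = 232.67 → 233
G = 111 + 0.29 × (64 − 111) = 111 + 0.29 × -47 = 97.37 → 97
B = 97 + 0.29 × (57 − 97) = 97 + 0.29 × -40 = 85.4 → 85
So the blended color is (233, 97, 85), about #e96155.

(233, 97, 85)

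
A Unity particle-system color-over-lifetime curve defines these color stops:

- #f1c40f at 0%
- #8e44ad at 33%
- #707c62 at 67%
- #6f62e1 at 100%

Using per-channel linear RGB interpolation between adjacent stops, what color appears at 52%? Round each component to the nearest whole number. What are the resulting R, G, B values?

(125, 99, 131)

52% lies between the 33% and 67% stops, so the local fraction is t = (52 − 33)/(67 − 33) = 19/34 ≈ 0.5588.
#8e44ad → (142, 68, 173); #707c62 → (112, 124, 98).
R = 142 + 0.5588 × (112 − 142) = 125.236 → 125
G = 68 + 0.5588 × (124 − 68) = 99.293 → 99
B = 173 + 0.5588 × (98 − 173) = 131.09 → 131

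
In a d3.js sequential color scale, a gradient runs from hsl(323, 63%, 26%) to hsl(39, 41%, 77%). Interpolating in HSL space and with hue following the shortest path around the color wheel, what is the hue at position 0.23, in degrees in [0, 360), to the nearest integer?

340

Hue: 39 − 323 = -284°, but |-284| > 180 so the shorter arc goes the other way: Δh = -284 + 360 = 76°.
H = 323 + 0.23 × (76) = 340.48 → 340°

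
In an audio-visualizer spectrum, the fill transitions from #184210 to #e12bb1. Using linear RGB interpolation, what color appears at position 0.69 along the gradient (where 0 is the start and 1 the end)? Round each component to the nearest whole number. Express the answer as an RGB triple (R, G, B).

(163, 50, 127)

#184210 → (24, 66, 16); #e12bb1 → (225, 43, 177).
R = 24 + 0.69 × (225 − 24) = 24 + 0.69 × 201 = 162.69 → 163
G = 66 + 0.69 × (43 − 66) = 66 + 0.69 × -23 = 50.13 → 50
B = 16 + 0.69 × (177 − 16) = 16 + 0.69 × 161 = 127.09 → 127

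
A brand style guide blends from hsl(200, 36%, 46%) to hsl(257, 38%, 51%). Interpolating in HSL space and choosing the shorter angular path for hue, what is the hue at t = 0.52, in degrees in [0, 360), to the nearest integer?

Hue arc: Δh = 257 − 200 = 57° (|Δh| ≤ 180, already the shorter path).
H = 200 + 0.52 × (57) = 229.64 → 230°

230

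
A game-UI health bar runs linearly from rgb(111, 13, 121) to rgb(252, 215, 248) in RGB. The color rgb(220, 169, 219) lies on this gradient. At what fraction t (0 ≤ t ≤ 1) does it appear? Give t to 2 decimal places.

Invert the lerp on the G channel (largest span, 202): t = (169 − 13) / (215 − 13) = 156/202 = 0.77228.
Check on R: (220 − 111)/(252 − 111) = 0.773 ✓

0.77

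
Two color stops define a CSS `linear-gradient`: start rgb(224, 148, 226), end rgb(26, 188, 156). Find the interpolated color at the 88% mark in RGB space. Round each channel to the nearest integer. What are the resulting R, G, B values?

(50, 183, 164)

88% corresponds to t = 0.88.
R = 224 + 0.88 × (26 − 224) = 224 + 0.88 × -198 = 49.76 → 50
G = 148 + 0.88 × (188 − 148) = 148 + 0.88 × 40 = 183.2 → 183
B = 226 + 0.88 × (156 − 226) = 226 + 0.88 × -70 = 164.4 → 164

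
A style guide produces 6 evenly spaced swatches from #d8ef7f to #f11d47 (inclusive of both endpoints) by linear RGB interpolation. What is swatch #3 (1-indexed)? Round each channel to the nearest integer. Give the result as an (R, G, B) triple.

With 6 swatches and endpoints inclusive, swatch 3 sits at t = (3 − 1)/(6 − 1) = 2/5 ≈ 0.4.
#d8ef7f → (216, 239, 127); #f11d47 → (241, 29, 71).
R = 216 + 0.4 × (241 − 216) = 226 → 226
G = 239 + 0.4 × (29 − 239) = 155 → 155
B = 127 + 0.4 × (71 − 127) = 104.6 → 105

(226, 155, 105)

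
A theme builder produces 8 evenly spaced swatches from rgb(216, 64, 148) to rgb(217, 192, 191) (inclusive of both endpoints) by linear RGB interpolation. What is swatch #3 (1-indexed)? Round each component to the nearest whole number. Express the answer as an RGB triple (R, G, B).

With 8 swatches and endpoints inclusive, swatch 3 sits at t = (3 − 1)/(8 − 1) = 2/7 ≈ 0.2857.
R = 216 + 0.2857 × (217 − 216) = 216.286 → 216
G = 64 + 0.2857 × (192 − 64) = 100.57 → 101
B = 148 + 0.2857 × (191 − 148) = 160.285 → 160

(216, 101, 160)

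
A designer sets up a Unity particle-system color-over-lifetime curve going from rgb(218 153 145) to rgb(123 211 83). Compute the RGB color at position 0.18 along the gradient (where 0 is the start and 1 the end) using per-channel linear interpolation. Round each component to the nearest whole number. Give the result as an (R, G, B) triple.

R = 218 + 0.18 × (123 − 218) = 218 + 0.18 × -95 = 200.9 → 201
G = 153 + 0.18 × (211 − 153) = 153 + 0.18 × 58 = 163.44 → 163
B = 145 + 0.18 × (83 − 145) = 145 + 0.18 × -62 = 133.84 → 134

(201, 163, 134)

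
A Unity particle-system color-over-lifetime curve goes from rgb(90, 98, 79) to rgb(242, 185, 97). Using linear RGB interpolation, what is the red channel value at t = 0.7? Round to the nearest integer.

196

R = 90 + 0.7 × (242 − 90) = 196.4 → 196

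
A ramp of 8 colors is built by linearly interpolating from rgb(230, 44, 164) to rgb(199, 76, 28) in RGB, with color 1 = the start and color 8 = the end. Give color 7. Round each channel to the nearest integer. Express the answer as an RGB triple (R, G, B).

With 8 swatches and endpoints inclusive, swatch 7 sits at t = (7 − 1)/(8 − 1) = 6/7 ≈ 0.8571.
R = 230 + 0.8571 × (199 − 230) = 203.43 → 203
G = 44 + 0.8571 × (76 − 44) = 71.427 → 71
B = 164 + 0.8571 × (28 − 164) = 47.434 → 47

(203, 71, 47)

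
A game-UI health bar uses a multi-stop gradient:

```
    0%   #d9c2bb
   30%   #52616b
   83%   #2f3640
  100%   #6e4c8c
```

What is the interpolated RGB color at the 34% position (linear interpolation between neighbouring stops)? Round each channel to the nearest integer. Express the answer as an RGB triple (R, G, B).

34% lies between the 30% and 83% stops, so the local fraction is t = (34 − 30)/(83 − 30) = 4/53 ≈ 0.0755.
#52616b → (82, 97, 107); #2f3640 → (47, 54, 64).
R = 82 + 0.0755 × (47 − 82) = 79.358 → 79
G = 97 + 0.0755 × (54 − 97) = 93.754 → 94
B = 107 + 0.0755 × (64 − 107) = 103.754 → 104

(79, 94, 104)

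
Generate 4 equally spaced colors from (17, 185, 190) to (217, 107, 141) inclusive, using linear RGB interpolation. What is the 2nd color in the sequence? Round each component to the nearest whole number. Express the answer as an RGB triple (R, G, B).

(84, 159, 174)

With 4 swatches and endpoints inclusive, swatch 2 sits at t = (2 − 1)/(4 − 1) = 1/3 ≈ 0.3333.
R = 17 + 0.3333 × (217 − 17) = 83.66 → 84
G = 185 + 0.3333 × (107 − 185) = 159.003 → 159
B = 190 + 0.3333 × (141 − 190) = 173.668 → 174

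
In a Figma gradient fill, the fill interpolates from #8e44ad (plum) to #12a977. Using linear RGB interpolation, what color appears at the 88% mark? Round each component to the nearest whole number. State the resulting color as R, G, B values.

#8e44ad → (142, 68, 173); #12a977 → (18, 169, 119).
88% corresponds to t = 0.88.
R = 142 + 0.88 × (18 − 142) = 142 + 0.88 × -124 = 32.88 → 33
G = 68 + 0.88 × (169 − 68) = 68 + 0.88 × 101 = 156.88 → 157
B = 173 + 0.88 × (119 − 173) = 173 + 0.88 × -54 = 125.48 → 125

(33, 157, 125)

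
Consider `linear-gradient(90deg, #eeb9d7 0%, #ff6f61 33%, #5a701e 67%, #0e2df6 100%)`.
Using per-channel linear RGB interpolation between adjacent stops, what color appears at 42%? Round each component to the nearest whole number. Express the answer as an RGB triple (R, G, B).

42% lies between the 33% and 67% stops, so the local fraction is t = (42 − 33)/(67 − 33) = 9/34 ≈ 0.2647.
#ff6f61 → (255, 111, 97); #5a701e → (90, 112, 30).
R = 255 + 0.2647 × (90 − 255) = 211.325 → 211
G = 111 + 0.2647 × (112 − 111) = 111.265 → 111
B = 97 + 0.2647 × (30 − 97) = 79.265 → 79

(211, 111, 79)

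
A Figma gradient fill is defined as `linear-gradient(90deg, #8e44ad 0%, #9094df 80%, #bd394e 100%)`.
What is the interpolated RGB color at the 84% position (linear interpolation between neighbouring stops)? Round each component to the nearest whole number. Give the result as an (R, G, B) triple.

84% lies between the 80% and 100% stops, so the local fraction is t = (84 − 80)/(100 − 80) = 4/20 ≈ 0.2.
#9094df → (144, 148, 223); #bd394e → (189, 57, 78).
R = 144 + 0.2 × (189 − 144) = 153 → 153
G = 148 + 0.2 × (57 − 148) = 129.8 → 130
B = 223 + 0.2 × (78 − 223) = 194 → 194

(153, 130, 194)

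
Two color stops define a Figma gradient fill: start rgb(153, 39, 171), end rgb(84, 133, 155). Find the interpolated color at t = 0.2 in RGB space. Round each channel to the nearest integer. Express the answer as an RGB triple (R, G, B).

(139, 58, 168)

R = 153 + 0.2 × (84 − 153) = 153 + 0.2 × -69 = 139.2 → 139
G = 39 + 0.2 × (133 − 39) = 39 + 0.2 × 94 = 57.8 → 58
B = 171 + 0.2 × (155 − 171) = 171 + 0.2 × -16 = 167.8 → 168
So the blended color is (139, 58, 168), about #8b3aa8.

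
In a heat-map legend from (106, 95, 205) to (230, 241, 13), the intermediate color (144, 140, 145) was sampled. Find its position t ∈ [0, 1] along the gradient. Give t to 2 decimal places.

0.31

Invert the lerp on the B channel (largest span, 192): t = (145 − 205) / (13 − 205) = -60/-192 = 0.3125.
Check on R: (144 − 106)/(230 − 106) = 0.3065 ✓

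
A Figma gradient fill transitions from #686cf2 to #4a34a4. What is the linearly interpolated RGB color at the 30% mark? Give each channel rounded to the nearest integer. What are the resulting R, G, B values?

#686cf2 → (104, 108, 242); #4a34a4 → (74, 52, 164).
30% corresponds to t = 0.3.
R = 104 + 0.3 × (74 − 104) = 104 + 0.3 × -30 = 95 → 95
G = 108 + 0.3 × (52 − 108) = 108 + 0.3 × -56 = 91.2 → 91
B = 242 + 0.3 × (164 − 242) = 242 + 0.3 × -78 = 218.6 → 219
So the blended color is (95, 91, 219), about #5f5bdb.

(95, 91, 219)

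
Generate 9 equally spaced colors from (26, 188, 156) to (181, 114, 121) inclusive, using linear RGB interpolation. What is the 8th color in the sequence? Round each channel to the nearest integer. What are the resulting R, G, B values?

(162, 123, 125)

With 9 swatches and endpoints inclusive, swatch 8 sits at t = (8 − 1)/(9 − 1) = 7/8 ≈ 0.875.
R = 26 + 0.875 × (181 − 26) = 161.625 → 162
G = 188 + 0.875 × (114 − 188) = 123.25 → 123
B = 156 + 0.875 × (121 − 156) = 125.375 → 125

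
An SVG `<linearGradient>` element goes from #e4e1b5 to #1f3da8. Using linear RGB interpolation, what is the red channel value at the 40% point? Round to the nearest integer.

149

R₁ = 228 (from #e4e1b5), R₂ = 31 (from #1f3da8).
R = 228 + 0.4 × (31 − 228) = 149.2 → 149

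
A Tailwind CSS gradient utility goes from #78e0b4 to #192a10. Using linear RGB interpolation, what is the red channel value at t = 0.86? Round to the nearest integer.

38

R₁ = 120 (from #78e0b4), R₂ = 25 (from #192a10).
R = 120 + 0.86 × (25 − 120) = 38.3 → 38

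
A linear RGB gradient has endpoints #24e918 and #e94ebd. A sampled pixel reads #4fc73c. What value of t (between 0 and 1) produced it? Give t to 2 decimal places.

Invert the lerp on the R channel (largest span, 197): t = (79 − 36) / (233 − 36) = 43/197 = 0.21827.
Check on G: (199 − 233)/(78 − 233) = 0.2194 ✓

0.22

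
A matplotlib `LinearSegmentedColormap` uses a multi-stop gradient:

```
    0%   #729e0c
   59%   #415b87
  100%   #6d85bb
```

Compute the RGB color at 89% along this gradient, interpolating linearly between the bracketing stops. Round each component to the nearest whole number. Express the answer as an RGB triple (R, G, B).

89% lies between the 59% and 100% stops, so the local fraction is t = (89 − 59)/(100 − 59) = 30/41 ≈ 0.7317.
#415b87 → (65, 91, 135); #6d85bb → (109, 133, 187).
R = 65 + 0.7317 × (109 − 65) = 97.195 → 97
G = 91 + 0.7317 × (133 − 91) = 121.731 → 122
B = 135 + 0.7317 × (187 − 135) = 173.048 → 173

(97, 122, 173)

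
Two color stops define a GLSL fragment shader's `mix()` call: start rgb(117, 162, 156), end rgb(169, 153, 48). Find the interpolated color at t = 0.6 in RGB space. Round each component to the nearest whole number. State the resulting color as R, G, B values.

(148, 157, 91)

R = 117 + 0.6 × (169 − 117) = 117 + 0.6 × 52 = 148.2 → 148
G = 162 + 0.6 × (153 − 162) = 162 + 0.6 × -9 = 156.6 → 157
B = 156 + 0.6 × (48 − 156) = 156 + 0.6 × -108 = 91.2 → 91
So the blended color is (148, 157, 91), about #949d5b.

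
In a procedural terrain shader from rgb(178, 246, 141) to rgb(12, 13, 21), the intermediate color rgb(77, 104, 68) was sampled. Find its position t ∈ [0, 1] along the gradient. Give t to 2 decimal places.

0.61

Invert the lerp on the G channel (largest span, 233): t = (104 − 246) / (13 − 246) = -142/-233 = 0.60944.
Check on R: (77 − 178)/(12 − 178) = 0.6084 ✓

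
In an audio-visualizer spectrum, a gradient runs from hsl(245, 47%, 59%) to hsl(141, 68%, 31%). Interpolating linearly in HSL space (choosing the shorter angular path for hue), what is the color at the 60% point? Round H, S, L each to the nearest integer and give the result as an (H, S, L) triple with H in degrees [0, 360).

(183, 60, 42)

Hue arc: Δh = 141 − 245 = -104° (|Δh| ≤ 180, already the shorter path).
H = 245 + 0.6 × (-104) = 182.6 → 183°
S = 47 + 0.6 × (68 − 47) = 59.6 → 60%
L = 59 + 0.6 × (31 − 59) = 42.2 → 42%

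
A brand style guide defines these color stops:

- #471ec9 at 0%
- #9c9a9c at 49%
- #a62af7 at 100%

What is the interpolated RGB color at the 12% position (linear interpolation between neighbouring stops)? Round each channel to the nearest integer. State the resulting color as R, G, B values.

12% lies between the 0% and 49% stops, so the local fraction is t = (12 − 0)/(49 − 0) = 12/49 ≈ 0.2449.
#471ec9 → (71, 30, 201); #9c9a9c → (156, 154, 156).
R = 71 + 0.2449 × (156 − 71) = 91.817 → 92
G = 30 + 0.2449 × (154 − 30) = 60.368 → 60
B = 201 + 0.2449 × (156 − 201) = 189.98 → 190

(92, 60, 190)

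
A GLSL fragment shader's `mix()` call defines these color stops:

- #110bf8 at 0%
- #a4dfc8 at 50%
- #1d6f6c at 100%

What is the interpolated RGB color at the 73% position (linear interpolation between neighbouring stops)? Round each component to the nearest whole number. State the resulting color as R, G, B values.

73% lies between the 50% and 100% stops, so the local fraction is t = (73 − 50)/(100 − 50) = 23/50 ≈ 0.46.
#a4dfc8 → (164, 223, 200); #1d6f6c → (29, 111, 108).
R = 164 + 0.46 × (29 − 164) = 101.9 → 102
G = 223 + 0.46 × (111 − 223) = 171.48 → 171
B = 200 + 0.46 × (108 − 200) = 157.68 → 158

(102, 171, 158)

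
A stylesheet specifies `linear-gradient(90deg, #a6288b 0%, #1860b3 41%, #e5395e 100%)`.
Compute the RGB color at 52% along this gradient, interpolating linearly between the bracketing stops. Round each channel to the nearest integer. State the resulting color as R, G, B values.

(62, 89, 163)

52% lies between the 41% and 100% stops, so the local fraction is t = (52 − 41)/(100 − 41) = 11/59 ≈ 0.1864.
#1860b3 → (24, 96, 179); #e5395e → (229, 57, 94).
R = 24 + 0.1864 × (229 − 24) = 62.212 → 62
G = 96 + 0.1864 × (57 − 96) = 88.73 → 89
B = 179 + 0.1864 × (94 − 179) = 163.156 → 163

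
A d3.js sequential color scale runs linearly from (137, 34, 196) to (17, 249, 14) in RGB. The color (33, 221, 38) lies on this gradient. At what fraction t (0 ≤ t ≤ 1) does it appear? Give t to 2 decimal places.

Invert the lerp on the G channel (largest span, 215): t = (221 − 34) / (249 − 34) = 187/215 = 0.86977.
Check on R: (33 − 137)/(17 − 137) = 0.8667 ✓

0.87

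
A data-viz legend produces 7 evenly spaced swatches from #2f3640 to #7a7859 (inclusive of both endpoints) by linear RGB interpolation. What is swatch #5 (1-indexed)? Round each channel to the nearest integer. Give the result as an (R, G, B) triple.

(97, 98, 81)

With 7 swatches and endpoints inclusive, swatch 5 sits at t = (5 − 1)/(7 − 1) = 4/6 ≈ 0.6667.
#2f3640 → (47, 54, 64); #7a7859 → (122, 120, 89).
R = 47 + 0.6667 × (122 − 47) = 97.002 → 97
G = 54 + 0.6667 × (120 − 54) = 98.002 → 98
B = 64 + 0.6667 × (89 − 64) = 80.668 → 81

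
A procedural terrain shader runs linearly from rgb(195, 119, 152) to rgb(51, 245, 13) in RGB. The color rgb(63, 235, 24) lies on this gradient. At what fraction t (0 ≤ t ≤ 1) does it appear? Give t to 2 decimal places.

0.92

Invert the lerp on the R channel (largest span, 144): t = (63 − 195) / (51 − 195) = -132/-144 = 0.91667.
Check on G: (235 − 119)/(245 − 119) = 0.9206 ✓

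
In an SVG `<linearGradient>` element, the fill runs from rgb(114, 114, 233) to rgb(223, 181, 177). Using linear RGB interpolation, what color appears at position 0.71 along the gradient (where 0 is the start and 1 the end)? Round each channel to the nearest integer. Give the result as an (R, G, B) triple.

(191, 162, 193)

R = 114 + 0.71 × (223 − 114) = 114 + 0.71 × 109 = 191.39 → 191
G = 114 + 0.71 × (181 − 114) = 114 + 0.71 × 67 = 161.57 → 162
B = 233 + 0.71 × (177 − 233) = 233 + 0.71 × -56 = 193.24 → 193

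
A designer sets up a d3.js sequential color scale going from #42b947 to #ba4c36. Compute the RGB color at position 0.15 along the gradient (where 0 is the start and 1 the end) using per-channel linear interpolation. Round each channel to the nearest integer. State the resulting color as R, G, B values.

#42b947 → (66, 185, 71); #ba4c36 → (186, 76, 54).
R = 66 + 0.15 × (186 − 66) = 66 + 0.15 × 120 = 84 → 84
G = 185 + 0.15 × (76 − 185) = 185 + 0.15 × -109 = 168.65 → 169
B = 71 + 0.15 × (54 − 71) = 71 + 0.15 × -17 = 68.45 → 68
So the blended color is (84, 169, 68), about #54a944.

(84, 169, 68)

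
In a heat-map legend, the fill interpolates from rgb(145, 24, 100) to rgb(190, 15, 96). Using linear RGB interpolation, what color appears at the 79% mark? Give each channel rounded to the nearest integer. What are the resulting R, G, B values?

79% corresponds to t = 0.79.
R = 145 + 0.79 × (190 − 145) = 145 + 0.79 × 45 = 180.55 → 181
G = 24 + 0.79 × (15 − 24) = 24 + 0.79 × -9 = 16.89 → 17
B = 100 + 0.79 × (96 − 100) = 100 + 0.79 × -4 = 96.84 → 97

(181, 17, 97)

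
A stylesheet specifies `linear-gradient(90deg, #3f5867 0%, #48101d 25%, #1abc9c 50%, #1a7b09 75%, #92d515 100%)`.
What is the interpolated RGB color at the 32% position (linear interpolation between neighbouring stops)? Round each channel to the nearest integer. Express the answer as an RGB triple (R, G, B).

32% lies between the 25% and 50% stops, so the local fraction is t = (32 − 25)/(50 − 25) = 7/25 ≈ 0.28.
#48101d → (72, 16, 29); #1abc9c → (26, 188, 156).
R = 72 + 0.28 × (26 − 72) = 59.12 → 59
G = 16 + 0.28 × (188 − 16) = 64.16 → 64
B = 29 + 0.28 × (156 − 29) = 64.56 → 65

(59, 64, 65)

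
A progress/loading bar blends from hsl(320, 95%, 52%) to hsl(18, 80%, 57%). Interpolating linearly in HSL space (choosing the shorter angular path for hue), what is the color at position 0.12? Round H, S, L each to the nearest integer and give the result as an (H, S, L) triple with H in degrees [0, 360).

Hue: 18 − 320 = -302°, but |-302| > 180 so the shorter arc goes the other way: Δh = -302 + 360 = 58°.
H = 320 + 0.12 × (58) = 326.96 → 327°
S = 95 + 0.12 × (80 − 95) = 93.2 → 93%
L = 52 + 0.12 × (57 − 52) = 52.6 → 53%

(327, 93, 53)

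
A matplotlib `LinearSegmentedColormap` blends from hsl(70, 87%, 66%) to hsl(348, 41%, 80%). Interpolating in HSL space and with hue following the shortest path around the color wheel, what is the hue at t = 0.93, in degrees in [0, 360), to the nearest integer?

354

Hue: 348 − 70 = 278°, but |278| > 180 so the shorter arc goes the other way: Δh = 278 − 360 = -82°.
H = 70 + 0.93 × (-82) = -6.26 → -6 → -6 mod 360 = 354°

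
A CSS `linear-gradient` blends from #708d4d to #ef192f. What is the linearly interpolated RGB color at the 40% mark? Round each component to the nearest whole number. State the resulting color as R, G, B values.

(163, 95, 65)

#708d4d → (112, 141, 77); #ef192f → (239, 25, 47).
40% corresponds to t = 0.4.
R = 112 + 0.4 × (239 − 112) = 112 + 0.4 × 127 = 162.8 → 163
G = 141 + 0.4 × (25 − 141) = 141 + 0.4 × -116 = 94.6 → 95
B = 77 + 0.4 × (47 − 77) = 77 + 0.4 × -30 = 65 → 65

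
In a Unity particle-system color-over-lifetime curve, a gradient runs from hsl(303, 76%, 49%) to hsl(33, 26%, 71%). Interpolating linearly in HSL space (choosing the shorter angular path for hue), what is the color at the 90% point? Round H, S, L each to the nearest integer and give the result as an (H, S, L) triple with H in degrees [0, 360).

Hue: 33 − 303 = -270°, but |-270| > 180 so the shorter arc goes the other way: Δh = -270 + 360 = 90°.
H = 303 + 0.9 × (90) = 384 → 384 → 384 mod 360 = 24°
S = 76 + 0.9 × (26 − 76) = 31 → 31%
L = 49 + 0.9 × (71 − 49) = 68.8 → 69%

(24, 31, 69)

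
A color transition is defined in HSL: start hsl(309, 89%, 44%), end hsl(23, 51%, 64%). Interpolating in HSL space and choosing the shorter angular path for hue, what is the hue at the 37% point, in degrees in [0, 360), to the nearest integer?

Hue: 23 − 309 = -286°, but |-286| > 180 so the shorter arc goes the other way: Δh = -286 + 360 = 74°.
H = 309 + 0.37 × (74) = 336.38 → 336°

336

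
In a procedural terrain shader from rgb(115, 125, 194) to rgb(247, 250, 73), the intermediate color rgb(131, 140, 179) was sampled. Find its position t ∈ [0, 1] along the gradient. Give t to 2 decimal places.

Invert the lerp on the R channel (largest span, 132): t = (131 − 115) / (247 − 115) = 16/132 = 0.12121.
Check on G: (140 − 125)/(250 − 125) = 0.12 ✓

0.12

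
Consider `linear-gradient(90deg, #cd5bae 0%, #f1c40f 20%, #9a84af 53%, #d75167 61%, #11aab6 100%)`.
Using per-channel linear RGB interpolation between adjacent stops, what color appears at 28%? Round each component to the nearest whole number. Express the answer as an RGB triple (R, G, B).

28% lies between the 20% and 53% stops, so the local fraction is t = (28 − 20)/(53 − 20) = 8/33 ≈ 0.2424.
#f1c40f → (241, 196, 15); #9a84af → (154, 132, 175).
R = 241 + 0.2424 × (154 − 241) = 219.911 → 220
G = 196 + 0.2424 × (132 − 196) = 180.486 → 180
B = 15 + 0.2424 × (175 − 15) = 53.784 → 54

(220, 180, 54)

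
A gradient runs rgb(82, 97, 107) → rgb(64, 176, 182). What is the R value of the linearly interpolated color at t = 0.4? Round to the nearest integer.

R = 82 + 0.4 × (64 − 82) = 74.8 → 75

75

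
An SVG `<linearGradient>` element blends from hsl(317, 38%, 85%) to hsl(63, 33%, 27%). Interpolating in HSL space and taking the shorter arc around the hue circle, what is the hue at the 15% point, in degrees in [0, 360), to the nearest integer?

333

Hue: 63 − 317 = -254°, but |-254| > 180 so the shorter arc goes the other way: Δh = -254 + 360 = 106°.
H = 317 + 0.15 × (106) = 332.9 → 333°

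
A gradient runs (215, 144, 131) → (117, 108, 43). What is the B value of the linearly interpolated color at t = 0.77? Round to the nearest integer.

63

B = 131 + 0.77 × (43 − 131) = 63.24 → 63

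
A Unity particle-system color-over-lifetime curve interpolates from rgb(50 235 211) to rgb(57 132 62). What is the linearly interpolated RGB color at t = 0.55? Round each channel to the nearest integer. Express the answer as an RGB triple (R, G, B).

(54, 178, 129)

R = 50 + 0.55 × (57 − 50) = 50 + 0.55 × 7 = 53.85 → 54
G = 235 + 0.55 × (132 − 235) = 235 + 0.55 × -103 = 178.35 → 178
B = 211 + 0.55 × (62 − 211) = 211 + 0.55 × -149 = 129.05 → 129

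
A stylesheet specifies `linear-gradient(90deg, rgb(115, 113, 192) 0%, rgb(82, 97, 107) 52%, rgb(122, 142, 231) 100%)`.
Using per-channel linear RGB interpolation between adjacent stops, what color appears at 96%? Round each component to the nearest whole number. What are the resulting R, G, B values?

(119, 138, 221)

96% lies between the 52% and 100% stops, so the local fraction is t = (96 − 52)/(100 − 52) = 44/48 ≈ 0.9167.
R = 82 + 0.9167 × (122 − 82) = 118.668 → 119
G = 97 + 0.9167 × (142 − 97) = 138.251 → 138
B = 107 + 0.9167 × (231 − 107) = 220.671 → 221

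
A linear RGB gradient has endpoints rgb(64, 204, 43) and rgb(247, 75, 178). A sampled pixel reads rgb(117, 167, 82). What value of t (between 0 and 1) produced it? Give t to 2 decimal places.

Invert the lerp on the R channel (largest span, 183): t = (117 − 64) / (247 − 64) = 53/183 = 0.28962.
Check on G: (167 − 204)/(75 − 204) = 0.2868 ✓

0.29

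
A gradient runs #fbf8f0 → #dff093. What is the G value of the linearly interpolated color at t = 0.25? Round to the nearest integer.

G₁ = 248 (from #fbf8f0), G₂ = 240 (from #dff093).
G = 248 + 0.25 × (240 − 248) = 246 → 246

246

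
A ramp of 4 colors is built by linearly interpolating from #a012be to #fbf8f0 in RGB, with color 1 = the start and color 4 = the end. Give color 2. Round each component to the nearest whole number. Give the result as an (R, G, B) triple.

With 4 swatches and endpoints inclusive, swatch 2 sits at t = (2 − 1)/(4 − 1) = 1/3 ≈ 0.3333.
#a012be → (160, 18, 190); #fbf8f0 → (251, 248, 240).
R = 160 + 0.3333 × (251 − 160) = 190.33 → 190
G = 18 + 0.3333 × (248 − 18) = 94.659 → 95
B = 190 + 0.3333 × (240 − 190) = 206.665 → 207

(190, 95, 207)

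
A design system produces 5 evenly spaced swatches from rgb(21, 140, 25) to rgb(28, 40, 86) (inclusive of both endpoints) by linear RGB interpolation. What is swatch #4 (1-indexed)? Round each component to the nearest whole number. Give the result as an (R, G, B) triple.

(26, 65, 71)

With 5 swatches and endpoints inclusive, swatch 4 sits at t = (4 − 1)/(5 − 1) = 3/4 ≈ 0.75.
R = 21 + 0.75 × (28 − 21) = 26.25 → 26
G = 140 + 0.75 × (40 − 140) = 65 → 65
B = 25 + 0.75 × (86 − 25) = 70.75 → 71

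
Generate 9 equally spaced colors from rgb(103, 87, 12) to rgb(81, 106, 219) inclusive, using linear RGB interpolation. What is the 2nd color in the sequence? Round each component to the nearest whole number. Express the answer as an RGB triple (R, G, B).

With 9 swatches and endpoints inclusive, swatch 2 sits at t = (2 − 1)/(9 − 1) = 1/8 ≈ 0.125.
R = 103 + 0.125 × (81 − 103) = 100.25 → 100
G = 87 + 0.125 × (106 − 87) = 89.375 → 89
B = 12 + 0.125 × (219 − 12) = 37.875 → 38

(100, 89, 38)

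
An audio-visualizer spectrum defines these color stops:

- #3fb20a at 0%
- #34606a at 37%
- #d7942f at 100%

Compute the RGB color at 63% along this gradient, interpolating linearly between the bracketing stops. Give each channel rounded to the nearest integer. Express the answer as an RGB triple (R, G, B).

(119, 117, 82)

63% lies between the 37% and 100% stops, so the local fraction is t = (63 − 37)/(100 − 37) = 26/63 ≈ 0.4127.
#34606a → (52, 96, 106); #d7942f → (215, 148, 47).
R = 52 + 0.4127 × (215 − 52) = 119.27 → 119
G = 96 + 0.4127 × (148 − 96) = 117.46 → 117
B = 106 + 0.4127 × (47 − 106) = 81.651 → 82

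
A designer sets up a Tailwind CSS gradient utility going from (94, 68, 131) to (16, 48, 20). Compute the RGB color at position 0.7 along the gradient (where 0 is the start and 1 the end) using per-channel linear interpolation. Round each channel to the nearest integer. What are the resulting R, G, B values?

(39, 54, 53)

R = 94 + 0.7 × (16 − 94) = 94 + 0.7 × -78 = 39.4 → 39
G = 68 + 0.7 × (48 − 68) = 68 + 0.7 × -20 = 54 → 54
B = 131 + 0.7 × (20 − 131) = 131 + 0.7 × -111 = 53.3 → 53
So the blended color is (39, 54, 53), about #273635.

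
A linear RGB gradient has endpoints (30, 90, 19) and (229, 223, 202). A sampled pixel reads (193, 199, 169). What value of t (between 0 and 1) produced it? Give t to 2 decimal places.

0.82

Invert the lerp on the R channel (largest span, 199): t = (193 − 30) / (229 − 30) = 163/199 = 0.8191.
Check on G: (199 − 90)/(223 − 90) = 0.8195 ✓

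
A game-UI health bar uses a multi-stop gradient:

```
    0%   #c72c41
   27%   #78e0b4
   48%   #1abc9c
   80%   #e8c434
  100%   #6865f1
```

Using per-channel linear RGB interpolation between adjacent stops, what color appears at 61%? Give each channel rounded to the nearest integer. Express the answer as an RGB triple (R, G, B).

(110, 191, 114)

61% lies between the 48% and 80% stops, so the local fraction is t = (61 − 48)/(80 − 48) = 13/32 ≈ 0.4062.
#1abc9c → (26, 188, 156); #e8c434 → (232, 196, 52).
R = 26 + 0.4062 × (232 − 26) = 109.677 → 110
G = 188 + 0.4062 × (196 − 188) = 191.25 → 191
B = 156 + 0.4062 × (52 − 156) = 113.755 → 114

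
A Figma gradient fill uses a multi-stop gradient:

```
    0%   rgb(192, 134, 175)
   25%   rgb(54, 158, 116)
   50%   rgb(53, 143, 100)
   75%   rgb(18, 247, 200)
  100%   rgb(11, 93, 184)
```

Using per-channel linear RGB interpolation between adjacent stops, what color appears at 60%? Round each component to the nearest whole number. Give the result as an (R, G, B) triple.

(39, 185, 140)

60% lies between the 50% and 75% stops, so the local fraction is t = (60 − 50)/(75 − 50) = 10/25 ≈ 0.4.
R = 53 + 0.4 × (18 − 53) = 39 → 39
G = 143 + 0.4 × (247 − 143) = 184.6 → 185
B = 100 + 0.4 × (200 − 100) = 140 → 140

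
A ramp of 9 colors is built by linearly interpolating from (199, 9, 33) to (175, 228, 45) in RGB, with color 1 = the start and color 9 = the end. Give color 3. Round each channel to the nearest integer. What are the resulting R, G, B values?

With 9 swatches and endpoints inclusive, swatch 3 sits at t = (3 − 1)/(9 − 1) = 2/8 ≈ 0.25.
R = 199 + 0.25 × (175 − 199) = 193 → 193
G = 9 + 0.25 × (228 − 9) = 63.75 → 64
B = 33 + 0.25 × (45 − 33) = 36 → 36

(193, 64, 36)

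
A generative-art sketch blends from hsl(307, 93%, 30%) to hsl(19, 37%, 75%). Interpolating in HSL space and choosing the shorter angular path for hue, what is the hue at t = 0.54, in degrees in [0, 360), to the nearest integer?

346

Hue: 19 − 307 = -288°, but |-288| > 180 so the shorter arc goes the other way: Δh = -288 + 360 = 72°.
H = 307 + 0.54 × (72) = 345.88 → 346°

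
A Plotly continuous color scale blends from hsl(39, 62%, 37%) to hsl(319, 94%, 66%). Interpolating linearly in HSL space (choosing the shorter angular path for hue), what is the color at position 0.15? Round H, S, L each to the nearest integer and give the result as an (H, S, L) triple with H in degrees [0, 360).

Hue: 319 − 39 = 280°, but |280| > 180 so the shorter arc goes the other way: Δh = 280 − 360 = -80°.
H = 39 + 0.15 × (-80) = 27 → 27°
S = 62 + 0.15 × (94 − 62) = 66.8 → 67%
L = 37 + 0.15 × (66 − 37) = 41.35 → 41%

(27, 67, 41)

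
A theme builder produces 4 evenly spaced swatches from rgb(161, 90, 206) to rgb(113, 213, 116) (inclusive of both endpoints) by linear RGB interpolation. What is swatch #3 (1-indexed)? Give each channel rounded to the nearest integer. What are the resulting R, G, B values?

With 4 swatches and endpoints inclusive, swatch 3 sits at t = (3 − 1)/(4 − 1) = 2/3 ≈ 0.6667.
R = 161 + 0.6667 × (113 − 161) = 128.998 → 129
G = 90 + 0.6667 × (213 − 90) = 172.004 → 172
B = 206 + 0.6667 × (116 − 206) = 145.997 → 146

(129, 172, 146)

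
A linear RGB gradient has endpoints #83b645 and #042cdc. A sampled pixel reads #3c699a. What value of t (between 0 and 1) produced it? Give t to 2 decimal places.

0.56

Invert the lerp on the B channel (largest span, 151): t = (154 − 69) / (220 − 69) = 85/151 = 0.56291.
Check on R: (60 − 131)/(4 − 131) = 0.5591 ✓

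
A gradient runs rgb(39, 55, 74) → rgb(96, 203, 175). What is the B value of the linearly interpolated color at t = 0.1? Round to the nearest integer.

B = 74 + 0.1 × (175 − 74) = 84.1 → 84

84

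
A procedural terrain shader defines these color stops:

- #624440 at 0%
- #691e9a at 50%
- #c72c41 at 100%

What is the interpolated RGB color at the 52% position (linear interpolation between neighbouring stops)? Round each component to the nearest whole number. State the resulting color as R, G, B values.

(109, 31, 150)

52% lies between the 50% and 100% stops, so the local fraction is t = (52 − 50)/(100 − 50) = 2/50 ≈ 0.04.
#691e9a → (105, 30, 154); #c72c41 → (199, 44, 65).
R = 105 + 0.04 × (199 − 105) = 108.76 → 109
G = 30 + 0.04 × (44 − 30) = 30.56 → 31
B = 154 + 0.04 × (65 − 154) = 150.44 → 150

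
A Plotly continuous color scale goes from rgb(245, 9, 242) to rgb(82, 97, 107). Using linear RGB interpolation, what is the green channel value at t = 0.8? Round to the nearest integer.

G = 9 + 0.8 × (97 − 9) = 79.4 → 79

79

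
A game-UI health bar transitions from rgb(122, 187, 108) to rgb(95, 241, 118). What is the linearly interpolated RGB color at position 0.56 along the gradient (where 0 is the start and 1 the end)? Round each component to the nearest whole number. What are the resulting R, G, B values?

R = 122 + 0.56 × (95 − 122) = 122 + 0.56 × -27 = 106.88 → 107
G = 187 + 0.56 × (241 − 187) = 187 + 0.56 × 54 = 217.24 → 217
B = 108 + 0.56 × (118 − 108) = 108 + 0.56 × 10 = 113.6 → 114
So the blended color is (107, 217, 114), about #6bd972.

(107, 217, 114)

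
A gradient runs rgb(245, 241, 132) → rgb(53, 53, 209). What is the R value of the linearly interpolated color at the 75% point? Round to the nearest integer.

R = 245 + 0.75 × (53 − 245) = 101 → 101

101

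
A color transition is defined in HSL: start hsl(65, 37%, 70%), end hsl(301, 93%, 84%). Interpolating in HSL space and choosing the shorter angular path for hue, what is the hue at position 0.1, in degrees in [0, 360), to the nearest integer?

53

Hue: 301 − 65 = 236°, but |236| > 180 so the shorter arc goes the other way: Δh = 236 − 360 = -124°.
H = 65 + 0.1 × (-124) = 52.6 → 53°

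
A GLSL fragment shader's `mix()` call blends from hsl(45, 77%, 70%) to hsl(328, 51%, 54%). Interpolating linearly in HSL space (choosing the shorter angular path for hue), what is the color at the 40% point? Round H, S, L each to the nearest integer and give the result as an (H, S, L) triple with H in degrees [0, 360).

Hue: 328 − 45 = 283°, but |283| > 180 so the shorter arc goes the other way: Δh = 283 − 360 = -77°.
H = 45 + 0.4 × (-77) = 14.2 → 14°
S = 77 + 0.4 × (51 − 77) = 66.6 → 67%
L = 70 + 0.4 × (54 − 70) = 63.6 → 64%

(14, 67, 64)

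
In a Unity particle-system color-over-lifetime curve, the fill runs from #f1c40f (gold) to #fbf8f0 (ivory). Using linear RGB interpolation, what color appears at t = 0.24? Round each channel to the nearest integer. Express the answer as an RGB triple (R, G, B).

(243, 208, 69)

#f1c40f → (241, 196, 15); #fbf8f0 → (251, 248, 240).
R = 241 + 0.24 × (251 − 241) = 241 + 0.24 × 10 = 243.4 → 243
G = 196 + 0.24 × (248 − 196) = 196 + 0.24 × 52 = 208.48 → 208
B = 15 + 0.24 × (240 − 15) = 15 + 0.24 × 225 = 69 → 69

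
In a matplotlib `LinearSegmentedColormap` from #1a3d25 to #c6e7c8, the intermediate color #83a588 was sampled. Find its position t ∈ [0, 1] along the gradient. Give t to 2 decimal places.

Invert the lerp on the R channel (largest span, 172): t = (131 − 26) / (198 − 26) = 105/172 = 0.61047.
Check on G: (165 − 61)/(231 − 61) = 0.6118 ✓

0.61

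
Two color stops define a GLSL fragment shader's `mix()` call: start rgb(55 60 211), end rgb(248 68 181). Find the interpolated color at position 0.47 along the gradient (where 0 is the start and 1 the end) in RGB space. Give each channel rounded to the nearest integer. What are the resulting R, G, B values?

(146, 64, 197)

R = 55 + 0.47 × (248 − 55) = 55 + 0.47 × 193 = 145.71 → 146
G = 60 + 0.47 × (68 − 60) = 60 + 0.47 × 8 = 63.76 → 64
B = 211 + 0.47 × (181 − 211) = 211 + 0.47 × -30 = 196.9 → 197
So the blended color is (146, 64, 197), about #9240c5.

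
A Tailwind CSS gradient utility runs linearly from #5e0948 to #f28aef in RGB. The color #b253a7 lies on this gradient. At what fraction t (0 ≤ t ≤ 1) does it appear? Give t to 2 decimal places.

0.57

Invert the lerp on the B channel (largest span, 167): t = (167 − 72) / (239 − 72) = 95/167 = 0.56886.
Check on R: (178 − 94)/(242 − 94) = 0.5676 ✓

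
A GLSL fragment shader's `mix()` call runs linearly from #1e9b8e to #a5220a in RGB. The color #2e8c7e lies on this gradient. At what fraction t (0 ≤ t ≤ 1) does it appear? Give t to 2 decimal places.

0.12

Invert the lerp on the R channel (largest span, 135): t = (46 − 30) / (165 − 30) = 16/135 = 0.11852.
Check on G: (140 − 155)/(34 − 155) = 0.124 ✓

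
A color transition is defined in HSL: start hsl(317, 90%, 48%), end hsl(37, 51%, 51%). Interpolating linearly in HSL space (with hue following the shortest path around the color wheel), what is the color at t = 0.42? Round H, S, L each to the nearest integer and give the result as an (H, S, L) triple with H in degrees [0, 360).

Hue: 37 − 317 = -280°, but |-280| > 180 so the shorter arc goes the other way: Δh = -280 + 360 = 80°.
H = 317 + 0.42 × (80) = 350.6 → 351°
S = 90 + 0.42 × (51 − 90) = 73.62 → 74%
L = 48 + 0.42 × (51 − 48) = 49.26 → 49%

(351, 74, 49)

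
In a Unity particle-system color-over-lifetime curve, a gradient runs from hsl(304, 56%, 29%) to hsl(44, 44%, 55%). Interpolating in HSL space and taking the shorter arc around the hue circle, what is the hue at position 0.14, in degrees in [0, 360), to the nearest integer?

318

Hue: 44 − 304 = -260°, but |-260| > 180 so the shorter arc goes the other way: Δh = -260 + 360 = 100°.
H = 304 + 0.14 × (100) = 318 → 318°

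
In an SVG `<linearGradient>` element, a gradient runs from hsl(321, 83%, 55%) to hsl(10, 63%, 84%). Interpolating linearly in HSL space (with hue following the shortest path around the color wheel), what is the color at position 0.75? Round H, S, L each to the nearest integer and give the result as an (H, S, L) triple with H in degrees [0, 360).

Hue: 10 − 321 = -311°, but |-311| > 180 so the shorter arc goes the other way: Δh = -311 + 360 = 49°.
H = 321 + 0.75 × (49) = 357.75 → 358°
S = 83 + 0.75 × (63 − 83) = 68 → 68%
L = 55 + 0.75 × (84 − 55) = 76.75 → 77%

(358, 68, 77)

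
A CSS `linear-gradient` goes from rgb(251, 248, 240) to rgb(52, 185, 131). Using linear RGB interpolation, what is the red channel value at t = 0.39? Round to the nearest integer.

R = 251 + 0.39 × (52 − 251) = 173.39 → 173

173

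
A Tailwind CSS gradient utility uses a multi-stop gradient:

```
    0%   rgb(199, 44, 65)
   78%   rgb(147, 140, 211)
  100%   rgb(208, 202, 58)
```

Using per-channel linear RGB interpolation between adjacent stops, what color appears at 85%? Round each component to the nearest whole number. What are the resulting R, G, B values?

(166, 160, 162)

85% lies between the 78% and 100% stops, so the local fraction is t = (85 − 78)/(100 − 78) = 7/22 ≈ 0.3182.
R = 147 + 0.3182 × (208 − 147) = 166.41 → 166
G = 140 + 0.3182 × (202 − 140) = 159.728 → 160
B = 211 + 0.3182 × (58 − 211) = 162.315 → 162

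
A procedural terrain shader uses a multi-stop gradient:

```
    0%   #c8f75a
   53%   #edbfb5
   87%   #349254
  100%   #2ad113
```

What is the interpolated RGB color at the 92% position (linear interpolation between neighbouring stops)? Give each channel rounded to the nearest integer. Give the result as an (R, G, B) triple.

92% lies between the 87% and 100% stops, so the local fraction is t = (92 − 87)/(100 − 87) = 5/13 ≈ 0.3846.
#349254 → (52, 146, 84); #2ad113 → (42, 209, 19).
R = 52 + 0.3846 × (42 − 52) = 48.154 → 48
G = 146 + 0.3846 × (209 − 146) = 170.23 → 170
B = 84 + 0.3846 × (19 − 84) = 59.001 → 59

(48, 170, 59)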